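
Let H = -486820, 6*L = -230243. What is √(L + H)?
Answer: I*√18906978/6 ≈ 724.7*I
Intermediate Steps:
L = -230243/6 (L = (⅙)*(-230243) = -230243/6 ≈ -38374.)
√(L + H) = √(-230243/6 - 486820) = √(-3151163/6) = I*√18906978/6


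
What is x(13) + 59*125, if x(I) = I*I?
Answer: 7544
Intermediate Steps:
x(I) = I**2
x(13) + 59*125 = 13**2 + 59*125 = 169 + 7375 = 7544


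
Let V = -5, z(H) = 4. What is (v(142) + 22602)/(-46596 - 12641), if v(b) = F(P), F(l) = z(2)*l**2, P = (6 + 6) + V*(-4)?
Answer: -26698/59237 ≈ -0.45070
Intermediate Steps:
P = 32 (P = (6 + 6) - 5*(-4) = 12 + 20 = 32)
F(l) = 4*l**2
v(b) = 4096 (v(b) = 4*32**2 = 4*1024 = 4096)
(v(142) + 22602)/(-46596 - 12641) = (4096 + 22602)/(-46596 - 12641) = 26698/(-59237) = 26698*(-1/59237) = -26698/59237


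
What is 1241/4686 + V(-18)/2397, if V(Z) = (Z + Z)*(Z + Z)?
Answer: 3015911/3744114 ≈ 0.80551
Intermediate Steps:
V(Z) = 4*Z² (V(Z) = (2*Z)*(2*Z) = 4*Z²)
1241/4686 + V(-18)/2397 = 1241/4686 + (4*(-18)²)/2397 = 1241*(1/4686) + (4*324)*(1/2397) = 1241/4686 + 1296*(1/2397) = 1241/4686 + 432/799 = 3015911/3744114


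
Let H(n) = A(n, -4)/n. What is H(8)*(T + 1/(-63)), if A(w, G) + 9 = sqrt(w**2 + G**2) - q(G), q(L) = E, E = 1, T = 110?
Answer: -34645/252 + 6929*sqrt(5)/126 ≈ -14.514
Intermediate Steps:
q(L) = 1
A(w, G) = -10 + sqrt(G**2 + w**2) (A(w, G) = -9 + (sqrt(w**2 + G**2) - 1*1) = -9 + (sqrt(G**2 + w**2) - 1) = -9 + (-1 + sqrt(G**2 + w**2)) = -10 + sqrt(G**2 + w**2))
H(n) = (-10 + sqrt(16 + n**2))/n (H(n) = (-10 + sqrt((-4)**2 + n**2))/n = (-10 + sqrt(16 + n**2))/n)
H(8)*(T + 1/(-63)) = ((-10 + sqrt(16 + 8**2))/8)*(110 + 1/(-63)) = ((-10 + sqrt(16 + 64))/8)*(110 - 1/63) = ((-10 + sqrt(80))/8)*(6929/63) = ((-10 + 4*sqrt(5))/8)*(6929/63) = (-5/4 + sqrt(5)/2)*(6929/63) = -34645/252 + 6929*sqrt(5)/126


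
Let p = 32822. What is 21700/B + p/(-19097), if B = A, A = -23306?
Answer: -589677216/222537341 ≈ -2.6498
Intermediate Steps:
B = -23306
21700/B + p/(-19097) = 21700/(-23306) + 32822/(-19097) = 21700*(-1/23306) + 32822*(-1/19097) = -10850/11653 - 32822/19097 = -589677216/222537341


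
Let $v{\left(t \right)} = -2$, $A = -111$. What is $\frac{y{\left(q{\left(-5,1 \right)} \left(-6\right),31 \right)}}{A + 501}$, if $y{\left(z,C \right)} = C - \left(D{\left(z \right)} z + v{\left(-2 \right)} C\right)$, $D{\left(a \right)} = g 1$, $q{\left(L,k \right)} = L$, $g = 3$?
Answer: $\frac{1}{130} \approx 0.0076923$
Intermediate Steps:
$D{\left(a \right)} = 3$ ($D{\left(a \right)} = 3 \cdot 1 = 3$)
$y{\left(z,C \right)} = - 3 z + 3 C$ ($y{\left(z,C \right)} = C - \left(3 z - 2 C\right) = C - \left(- 2 C + 3 z\right) = C + \left(- 3 z + 2 C\right) = - 3 z + 3 C$)
$\frac{y{\left(q{\left(-5,1 \right)} \left(-6\right),31 \right)}}{A + 501} = \frac{- 3 \left(\left(-5\right) \left(-6\right)\right) + 3 \cdot 31}{-111 + 501} = \frac{\left(-3\right) 30 + 93}{390} = \left(-90 + 93\right) \frac{1}{390} = 3 \cdot \frac{1}{390} = \frac{1}{130}$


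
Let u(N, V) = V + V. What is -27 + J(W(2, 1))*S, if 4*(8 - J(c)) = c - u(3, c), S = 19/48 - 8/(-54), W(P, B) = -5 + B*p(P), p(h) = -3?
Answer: -1709/72 ≈ -23.736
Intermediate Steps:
W(P, B) = -5 - 3*B (W(P, B) = -5 + B*(-3) = -5 - 3*B)
u(N, V) = 2*V
S = 235/432 (S = 19*(1/48) - 8*(-1/54) = 19/48 + 4/27 = 235/432 ≈ 0.54398)
J(c) = 8 + c/4 (J(c) = 8 - (c - 2*c)/4 = 8 - (-1)*c/4 = 8 + c/4)
-27 + J(W(2, 1))*S = -27 + (8 + (-5 - 3*1)/4)*(235/432) = -27 + (8 + (-5 - 3)/4)*(235/432) = -27 + (8 + (1/4)*(-8))*(235/432) = -27 + (8 - 2)*(235/432) = -27 + 6*(235/432) = -27 + 235/72 = -1709/72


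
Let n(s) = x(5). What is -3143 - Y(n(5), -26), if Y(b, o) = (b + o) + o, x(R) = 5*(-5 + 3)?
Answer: -3081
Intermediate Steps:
x(R) = -10 (x(R) = 5*(-2) = -10)
n(s) = -10
Y(b, o) = b + 2*o
-3143 - Y(n(5), -26) = -3143 - (-10 + 2*(-26)) = -3143 - (-10 - 52) = -3143 - 1*(-62) = -3143 + 62 = -3081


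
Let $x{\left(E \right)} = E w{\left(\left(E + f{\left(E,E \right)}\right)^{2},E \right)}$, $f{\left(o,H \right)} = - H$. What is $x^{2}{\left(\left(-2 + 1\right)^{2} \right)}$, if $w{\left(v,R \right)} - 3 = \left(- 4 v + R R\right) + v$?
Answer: $16$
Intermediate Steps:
$w{\left(v,R \right)} = 3 + R^{2} - 3 v$ ($w{\left(v,R \right)} = 3 + \left(\left(- 4 v + R R\right) + v\right) = 3 + \left(\left(- 4 v + R^{2}\right) + v\right) = 3 + \left(\left(R^{2} - 4 v\right) + v\right) = 3 + \left(R^{2} - 3 v\right) = 3 + R^{2} - 3 v$)
$x{\left(E \right)} = E \left(3 + E^{2}\right)$ ($x{\left(E \right)} = E \left(3 + E^{2} - 3 \left(E - E\right)^{2}\right) = E \left(3 + E^{2} - 3 \cdot 0^{2}\right) = E \left(3 + E^{2} - 0\right) = E \left(3 + E^{2} + 0\right) = E \left(3 + E^{2}\right)$)
$x^{2}{\left(\left(-2 + 1\right)^{2} \right)} = \left(\left(-2 + 1\right)^{2} \left(3 + \left(\left(-2 + 1\right)^{2}\right)^{2}\right)\right)^{2} = \left(\left(-1\right)^{2} \left(3 + \left(\left(-1\right)^{2}\right)^{2}\right)\right)^{2} = \left(1 \left(3 + 1^{2}\right)\right)^{2} = \left(1 \left(3 + 1\right)\right)^{2} = \left(1 \cdot 4\right)^{2} = 4^{2} = 16$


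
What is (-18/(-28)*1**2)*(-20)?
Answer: -90/7 ≈ -12.857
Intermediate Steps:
(-18/(-28)*1**2)*(-20) = (-18*(-1/28)*1)*(-20) = ((9/14)*1)*(-20) = (9/14)*(-20) = -90/7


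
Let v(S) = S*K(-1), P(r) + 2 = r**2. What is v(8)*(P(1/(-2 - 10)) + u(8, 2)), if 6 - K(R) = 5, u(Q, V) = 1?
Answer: -143/18 ≈ -7.9444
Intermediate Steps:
K(R) = 1 (K(R) = 6 - 1*5 = 6 - 5 = 1)
P(r) = -2 + r**2
v(S) = S (v(S) = S*1 = S)
v(8)*(P(1/(-2 - 10)) + u(8, 2)) = 8*((-2 + (1/(-2 - 10))**2) + 1) = 8*((-2 + (1/(-12))**2) + 1) = 8*((-2 + (-1/12)**2) + 1) = 8*((-2 + 1/144) + 1) = 8*(-287/144 + 1) = 8*(-143/144) = -143/18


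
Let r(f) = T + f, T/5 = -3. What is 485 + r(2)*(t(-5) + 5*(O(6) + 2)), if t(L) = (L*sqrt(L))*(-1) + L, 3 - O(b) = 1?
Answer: 290 - 65*I*sqrt(5) ≈ 290.0 - 145.34*I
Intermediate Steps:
T = -15 (T = 5*(-3) = -15)
O(b) = 2 (O(b) = 3 - 1*1 = 3 - 1 = 2)
t(L) = L - L**(3/2) (t(L) = L**(3/2)*(-1) + L = -L**(3/2) + L = L - L**(3/2))
r(f) = -15 + f
485 + r(2)*(t(-5) + 5*(O(6) + 2)) = 485 + (-15 + 2)*((-5 - (-5)**(3/2)) + 5*(2 + 2)) = 485 - 13*((-5 - (-5)*I*sqrt(5)) + 5*4) = 485 - 13*((-5 + 5*I*sqrt(5)) + 20) = 485 - 13*(15 + 5*I*sqrt(5)) = 485 + (-195 - 65*I*sqrt(5)) = 290 - 65*I*sqrt(5)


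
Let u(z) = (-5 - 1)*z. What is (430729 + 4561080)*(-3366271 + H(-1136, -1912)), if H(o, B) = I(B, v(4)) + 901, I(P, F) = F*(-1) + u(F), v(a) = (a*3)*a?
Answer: -16800961502154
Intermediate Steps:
u(z) = -6*z
v(a) = 3*a² (v(a) = (3*a)*a = 3*a²)
I(P, F) = -7*F (I(P, F) = F*(-1) - 6*F = -F - 6*F = -7*F)
H(o, B) = 565 (H(o, B) = -21*4² + 901 = -21*16 + 901 = -7*48 + 901 = -336 + 901 = 565)
(430729 + 4561080)*(-3366271 + H(-1136, -1912)) = (430729 + 4561080)*(-3366271 + 565) = 4991809*(-3365706) = -16800961502154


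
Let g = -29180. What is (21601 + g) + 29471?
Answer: 21892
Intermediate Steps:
(21601 + g) + 29471 = (21601 - 29180) + 29471 = -7579 + 29471 = 21892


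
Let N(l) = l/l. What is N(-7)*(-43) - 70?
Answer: -113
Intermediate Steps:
N(l) = 1
N(-7)*(-43) - 70 = 1*(-43) - 70 = -43 - 70 = -113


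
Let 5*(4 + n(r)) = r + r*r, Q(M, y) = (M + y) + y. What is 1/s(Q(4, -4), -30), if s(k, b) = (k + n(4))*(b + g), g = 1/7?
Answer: 7/836 ≈ 0.0083732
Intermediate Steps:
g = ⅐ ≈ 0.14286
Q(M, y) = M + 2*y
n(r) = -4 + r/5 + r²/5 (n(r) = -4 + (r + r*r)/5 = -4 + (r + r²)/5 = -4 + (r/5 + r²/5) = -4 + r/5 + r²/5)
s(k, b) = k*(⅐ + b) (s(k, b) = (k + (-4 + (⅕)*4 + (⅕)*4²))*(b + ⅐) = (k + (-4 + ⅘ + (⅕)*16))*(⅐ + b) = (k + (-4 + ⅘ + 16/5))*(⅐ + b) = (k + 0)*(⅐ + b) = k*(⅐ + b))
1/s(Q(4, -4), -30) = 1/((4 + 2*(-4))*(⅐ - 30)) = 1/((4 - 8)*(-209/7)) = 1/(-4*(-209/7)) = 1/(836/7) = 7/836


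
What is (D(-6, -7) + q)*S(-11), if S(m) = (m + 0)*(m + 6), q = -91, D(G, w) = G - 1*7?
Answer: -5720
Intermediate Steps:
D(G, w) = -7 + G (D(G, w) = G - 7 = -7 + G)
S(m) = m*(6 + m)
(D(-6, -7) + q)*S(-11) = ((-7 - 6) - 91)*(-11*(6 - 11)) = (-13 - 91)*(-11*(-5)) = -104*55 = -5720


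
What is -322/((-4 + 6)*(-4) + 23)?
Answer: -322/15 ≈ -21.467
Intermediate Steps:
-322/((-4 + 6)*(-4) + 23) = -322/(2*(-4) + 23) = -322/(-8 + 23) = -322/15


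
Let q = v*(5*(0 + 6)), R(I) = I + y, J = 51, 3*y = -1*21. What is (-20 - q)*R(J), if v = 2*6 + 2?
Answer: -19360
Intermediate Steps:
y = -7 (y = (-1*21)/3 = (⅓)*(-21) = -7)
R(I) = -7 + I (R(I) = I - 7 = -7 + I)
v = 14 (v = 12 + 2 = 14)
q = 420 (q = 14*(5*(0 + 6)) = 14*(5*6) = 14*30 = 420)
(-20 - q)*R(J) = (-20 - 1*420)*(-7 + 51) = (-20 - 420)*44 = -440*44 = -19360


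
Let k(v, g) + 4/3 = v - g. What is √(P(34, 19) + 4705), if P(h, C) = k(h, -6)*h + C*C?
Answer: √57426/3 ≈ 79.879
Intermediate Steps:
k(v, g) = -4/3 + v - g (k(v, g) = -4/3 + (v - g) = -4/3 + v - g)
P(h, C) = C² + h*(14/3 + h) (P(h, C) = (-4/3 + h - 1*(-6))*h + C*C = (-4/3 + h + 6)*h + C² = (14/3 + h)*h + C² = h*(14/3 + h) + C² = C² + h*(14/3 + h))
√(P(34, 19) + 4705) = √((19² + 34² + (14/3)*34) + 4705) = √((361 + 1156 + 476/3) + 4705) = √(5027/3 + 4705) = √(19142/3) = √57426/3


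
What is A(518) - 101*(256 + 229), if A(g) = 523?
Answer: -48462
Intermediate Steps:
A(518) - 101*(256 + 229) = 523 - 101*(256 + 229) = 523 - 101*485 = 523 - 1*48985 = 523 - 48985 = -48462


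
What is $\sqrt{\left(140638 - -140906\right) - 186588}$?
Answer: $2 \sqrt{23739} \approx 308.15$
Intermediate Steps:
$\sqrt{\left(140638 - -140906\right) - 186588} = \sqrt{\left(140638 + 140906\right) - 186588} = \sqrt{281544 - 186588} = \sqrt{94956} = 2 \sqrt{23739}$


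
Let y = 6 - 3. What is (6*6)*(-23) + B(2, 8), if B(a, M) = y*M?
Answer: -804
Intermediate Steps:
y = 3
B(a, M) = 3*M
(6*6)*(-23) + B(2, 8) = (6*6)*(-23) + 3*8 = 36*(-23) + 24 = -828 + 24 = -804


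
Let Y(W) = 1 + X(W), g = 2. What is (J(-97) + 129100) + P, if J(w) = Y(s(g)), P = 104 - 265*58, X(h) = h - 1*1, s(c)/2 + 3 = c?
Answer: 113832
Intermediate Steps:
s(c) = -6 + 2*c
X(h) = -1 + h (X(h) = h - 1 = -1 + h)
P = -15266 (P = 104 - 15370 = -15266)
Y(W) = W (Y(W) = 1 + (-1 + W) = W)
J(w) = -2 (J(w) = -6 + 2*2 = -6 + 4 = -2)
(J(-97) + 129100) + P = (-2 + 129100) - 15266 = 129098 - 15266 = 113832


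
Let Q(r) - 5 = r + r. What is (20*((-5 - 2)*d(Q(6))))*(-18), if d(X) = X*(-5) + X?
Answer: -171360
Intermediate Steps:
Q(r) = 5 + 2*r (Q(r) = 5 + (r + r) = 5 + 2*r)
d(X) = -4*X (d(X) = -5*X + X = -4*X)
(20*((-5 - 2)*d(Q(6))))*(-18) = (20*((-5 - 2)*(-4*(5 + 2*6))))*(-18) = (20*(-(-28)*(5 + 12)))*(-18) = (20*(-(-28)*17))*(-18) = (20*(-7*(-68)))*(-18) = (20*476)*(-18) = 9520*(-18) = -171360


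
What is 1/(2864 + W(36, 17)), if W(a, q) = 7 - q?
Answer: 1/2854 ≈ 0.00035039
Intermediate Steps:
1/(2864 + W(36, 17)) = 1/(2864 + (7 - 1*17)) = 1/(2864 + (7 - 17)) = 1/(2864 - 10) = 1/2854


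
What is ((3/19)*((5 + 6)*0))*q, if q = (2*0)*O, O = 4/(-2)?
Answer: 0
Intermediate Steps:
O = -2 (O = 4*(-½) = -2)
q = 0 (q = (2*0)*(-2) = 0*(-2) = 0)
((3/19)*((5 + 6)*0))*q = ((3/19)*((5 + 6)*0))*0 = ((3*(1/19))*(11*0))*0 = ((3/19)*0)*0 = 0*0 = 0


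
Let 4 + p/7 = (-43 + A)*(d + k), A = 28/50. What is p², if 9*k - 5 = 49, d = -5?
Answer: 66048129/625 ≈ 1.0568e+5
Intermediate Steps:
k = 6 (k = 5/9 + (⅑)*49 = 5/9 + 49/9 = 6)
A = 14/25 (A = 28*(1/50) = 14/25 ≈ 0.56000)
p = -8127/25 (p = -28 + 7*((-43 + 14/25)*(-5 + 6)) = -28 + 7*(-1061/25*1) = -28 + 7*(-1061/25) = -28 - 7427/25 = -8127/25 ≈ -325.08)
p² = (-8127/25)² = 66048129/625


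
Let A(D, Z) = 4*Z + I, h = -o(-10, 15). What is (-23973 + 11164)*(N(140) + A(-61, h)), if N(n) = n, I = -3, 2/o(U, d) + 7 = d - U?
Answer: -15742261/9 ≈ -1.7491e+6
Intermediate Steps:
o(U, d) = 2/(-7 + d - U) (o(U, d) = 2/(-7 + (d - U)) = 2/(-7 + d - U))
h = -⅑ (h = -2/(-7 + 15 - 1*(-10)) = -2/(-7 + 15 + 10) = -2/18 = -1*⅑ = -⅑ ≈ -0.11111)
A(D, Z) = -3 + 4*Z (A(D, Z) = 4*Z - 3 = -3 + 4*Z)
(-23973 + 11164)*(N(140) + A(-61, h)) = (-23973 + 11164)*(140 + (-3 + 4*(-⅑))) = -12809*(140 + (-3 - 4/9)) = -12809*(140 - 31/9) = -12809*1229/9 = -15742261/9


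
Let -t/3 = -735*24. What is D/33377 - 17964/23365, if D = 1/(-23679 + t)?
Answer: -17532448235783/22803699263805 ≈ -0.76884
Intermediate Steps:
t = 52920 (t = -(-2205)*24 = -3*(-17640) = 52920)
D = 1/29241 (D = 1/(-23679 + 52920) = 1/29241 ≈ 3.4199e-5)
D/33377 - 17964/23365 = (1/29241)/33377 - 17964/23365 = (1/29241)*(1/33377) - 17964*1/23365 = 1/975976857 - 17964/23365 = -17532448235783/22803699263805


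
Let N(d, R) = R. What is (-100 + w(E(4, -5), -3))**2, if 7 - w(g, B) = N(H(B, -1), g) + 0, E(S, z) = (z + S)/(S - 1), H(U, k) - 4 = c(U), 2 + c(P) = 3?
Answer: 77284/9 ≈ 8587.1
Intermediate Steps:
c(P) = 1 (c(P) = -2 + 3 = 1)
H(U, k) = 5 (H(U, k) = 4 + 1 = 5)
E(S, z) = (S + z)/(-1 + S)
w(g, B) = 7 - g (w(g, B) = 7 - (g + 0) = 7 - g)
(-100 + w(E(4, -5), -3))**2 = (-100 + (7 - (4 - 5)/(-1 + 4)))**2 = (-100 + (7 - (-1)/3))**2 = (-100 + (7 - 1*(-1/3)))**2 = (-100 + (7 + 1/3))**2 = (-100 + 22/3)**2 = (-278/3)**2 = 77284/9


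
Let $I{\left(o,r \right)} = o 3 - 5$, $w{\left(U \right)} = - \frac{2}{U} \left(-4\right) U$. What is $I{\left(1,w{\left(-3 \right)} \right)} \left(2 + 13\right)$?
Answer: $-30$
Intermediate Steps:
$w{\left(U \right)} = 8$ ($w{\left(U \right)} = \frac{8}{U} U = 8$)
$I{\left(o,r \right)} = -5 + 3 o$ ($I{\left(o,r \right)} = 3 o - 5 = -5 + 3 o$)
$I{\left(1,w{\left(-3 \right)} \right)} \left(2 + 13\right) = \left(-5 + 3 \cdot 1\right) \left(2 + 13\right) = \left(-5 + 3\right) 15 = \left(-2\right) 15 = -30$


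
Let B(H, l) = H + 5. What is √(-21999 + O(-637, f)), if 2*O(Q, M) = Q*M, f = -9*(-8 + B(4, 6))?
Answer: I*√76530/2 ≈ 138.32*I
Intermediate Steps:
B(H, l) = 5 + H
f = -9 (f = -9*(-8 + (5 + 4)) = -9*(-8 + 9) = -9*1 = -9)
O(Q, M) = M*Q/2 (O(Q, M) = (Q*M)/2 = (M*Q)/2 = M*Q/2)
√(-21999 + O(-637, f)) = √(-21999 + (½)*(-9)*(-637)) = √(-21999 + 5733/2) = √(-38265/2) = I*√76530/2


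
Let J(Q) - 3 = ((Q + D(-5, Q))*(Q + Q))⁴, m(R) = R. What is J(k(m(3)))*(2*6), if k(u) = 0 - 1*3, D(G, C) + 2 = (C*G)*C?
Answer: 97200000036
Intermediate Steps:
D(G, C) = -2 + G*C² (D(G, C) = -2 + (C*G)*C = -2 + G*C²)
k(u) = -3 (k(u) = 0 - 3 = -3)
J(Q) = 3 + 16*Q⁴*(-2 + Q - 5*Q²)⁴ (J(Q) = 3 + ((Q + (-2 - 5*Q²))*(Q + Q))⁴ = 3 + ((-2 + Q - 5*Q²)*(2*Q))⁴ = 3 + (2*Q*(-2 + Q - 5*Q²))⁴ = 3 + 16*Q⁴*(-2 + Q - 5*Q²)⁴)
J(k(m(3)))*(2*6) = (3 + 16*(-3)⁴*(2 - 1*(-3) + 5*(-3)²)⁴)*(2*6) = (3 + 16*81*(2 + 3 + 5*9)⁴)*12 = (3 + 16*81*(2 + 3 + 45)⁴)*12 = (3 + 16*81*50⁴)*12 = (3 + 16*81*6250000)*12 = (3 + 8100000000)*12 = 8100000003*12 = 97200000036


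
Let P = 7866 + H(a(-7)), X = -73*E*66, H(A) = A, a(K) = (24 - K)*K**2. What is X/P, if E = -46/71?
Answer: 221628/666335 ≈ 0.33261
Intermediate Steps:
E = -46/71 (E = -46*1/71 = -46/71 ≈ -0.64789)
a(K) = K**2*(24 - K)
X = 221628/71 (X = -73*(-46/71)*66 = (3358/71)*66 = 221628/71 ≈ 3121.5)
P = 9385 (P = 7866 + (-7)**2*(24 - 1*(-7)) = 7866 + 49*(24 + 7) = 7866 + 49*31 = 7866 + 1519 = 9385)
X/P = (221628/71)/9385 = (221628/71)*(1/9385) = 221628/666335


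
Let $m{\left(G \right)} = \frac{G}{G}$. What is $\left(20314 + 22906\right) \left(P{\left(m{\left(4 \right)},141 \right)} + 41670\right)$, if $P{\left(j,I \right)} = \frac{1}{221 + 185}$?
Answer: $\frac{365598433810}{203} \approx 1.801 \cdot 10^{9}$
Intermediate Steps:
$m{\left(G \right)} = 1$
$P{\left(j,I \right)} = \frac{1}{406}$
$\left(20314 + 22906\right) \left(P{\left(m{\left(4 \right)},141 \right)} + 41670\right) = \left(20314 + 22906\right) \left(\frac{1}{406} + 41670\right) = 43220 \cdot \frac{16918021}{406} = \frac{365598433810}{203}$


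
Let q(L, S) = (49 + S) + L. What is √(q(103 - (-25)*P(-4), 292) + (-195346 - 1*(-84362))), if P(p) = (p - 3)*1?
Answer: 11*I*√915 ≈ 332.74*I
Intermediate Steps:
P(p) = -3 + p (P(p) = (-3 + p)*1 = -3 + p)
q(L, S) = 49 + L + S
√(q(103 - (-25)*P(-4), 292) + (-195346 - 1*(-84362))) = √((49 + (103 - (-25)*(-3 - 4)) + 292) + (-195346 - 1*(-84362))) = √((49 + (103 - (-25)*(-7)) + 292) + (-195346 + 84362)) = √((49 + (103 - 1*175) + 292) - 110984) = √((49 + (103 - 175) + 292) - 110984) = √((49 - 72 + 292) - 110984) = √(269 - 110984) = √(-110715) = 11*I*√915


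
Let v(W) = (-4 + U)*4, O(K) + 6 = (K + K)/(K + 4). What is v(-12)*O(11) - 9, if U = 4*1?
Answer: -9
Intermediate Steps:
U = 4
O(K) = -6 + 2*K/(4 + K) (O(K) = -6 + (K + K)/(K + 4) = -6 + (2*K)/(4 + K) = -6 + 2*K/(4 + K))
v(W) = 0 (v(W) = (-4 + 4)*4 = 0*4 = 0)
v(-12)*O(11) - 9 = 0*(4*(-6 - 1*11)/(4 + 11)) - 9 = 0*(4*(-6 - 11)/15) - 9 = 0*(4*(1/15)*(-17)) - 9 = 0*(-68/15) - 9 = 0 - 9 = -9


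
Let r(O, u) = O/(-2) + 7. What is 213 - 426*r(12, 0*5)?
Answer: -213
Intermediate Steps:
r(O, u) = 7 - O/2 (r(O, u) = O*(-1/2) + 7 = -O/2 + 7 = 7 - O/2)
213 - 426*r(12, 0*5) = 213 - 426*(7 - 1/2*12) = 213 - 426*(7 - 6) = 213 - 426*1 = 213 - 426 = -213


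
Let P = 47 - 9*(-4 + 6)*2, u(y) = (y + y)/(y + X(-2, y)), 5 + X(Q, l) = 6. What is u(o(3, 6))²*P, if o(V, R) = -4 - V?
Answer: 539/9 ≈ 59.889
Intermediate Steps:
X(Q, l) = 1 (X(Q, l) = -5 + 6 = 1)
u(y) = 2*y/(1 + y) (u(y) = (y + y)/(y + 1) = (2*y)/(1 + y) = 2*y/(1 + y))
P = 11 (P = 47 - 18*2 = 47 - 9*4 = 47 - 36 = 11)
u(o(3, 6))²*P = (2*(-4 - 1*3)/(1 + (-4 - 1*3)))²*11 = (2*(-4 - 3)/(1 + (-4 - 3)))²*11 = (2*(-7)/(1 - 7))²*11 = (2*(-7)/(-6))²*11 = (2*(-7)*(-⅙))²*11 = (7/3)²*11 = (49/9)*11 = 539/9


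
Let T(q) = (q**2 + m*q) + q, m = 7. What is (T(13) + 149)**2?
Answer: 178084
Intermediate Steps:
T(q) = q**2 + 8*q (T(q) = (q**2 + 7*q) + q = q**2 + 8*q)
(T(13) + 149)**2 = (13*(8 + 13) + 149)**2 = (13*21 + 149)**2 = (273 + 149)**2 = 422**2 = 178084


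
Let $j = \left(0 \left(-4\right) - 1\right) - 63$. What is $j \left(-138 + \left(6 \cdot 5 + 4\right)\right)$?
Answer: $6656$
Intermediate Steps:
$j = -64$ ($j = \left(0 - 1\right) - 63 = -1 - 63 = -64$)
$j \left(-138 + \left(6 \cdot 5 + 4\right)\right) = - 64 \left(-138 + \left(6 \cdot 5 + 4\right)\right) = - 64 \left(-138 + \left(30 + 4\right)\right) = - 64 \left(-138 + 34\right) = \left(-64\right) \left(-104\right) = 6656$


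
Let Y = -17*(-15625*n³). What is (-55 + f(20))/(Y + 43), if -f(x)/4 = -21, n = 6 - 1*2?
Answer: 29/17000043 ≈ 1.7059e-6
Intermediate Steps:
n = 4 (n = 6 - 2 = 4)
f(x) = 84 (f(x) = -4*(-21) = 84)
Y = 17000000 (Y = -17*((5*(-5))*4)³ = -17*(-25*4)³ = -17*(-100)³ = -17*(-1000000) = 17000000)
(-55 + f(20))/(Y + 43) = (-55 + 84)/(17000000 + 43) = 29/17000043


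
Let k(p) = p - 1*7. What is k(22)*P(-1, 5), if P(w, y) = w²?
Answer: 15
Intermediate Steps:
k(p) = -7 + p (k(p) = p - 7 = -7 + p)
k(22)*P(-1, 5) = (-7 + 22)*(-1)² = 15*1 = 15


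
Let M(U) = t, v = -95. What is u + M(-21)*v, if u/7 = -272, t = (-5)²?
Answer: -4279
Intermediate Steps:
t = 25
M(U) = 25
u = -1904 (u = 7*(-272) = -1904)
u + M(-21)*v = -1904 + 25*(-95) = -1904 - 2375 = -4279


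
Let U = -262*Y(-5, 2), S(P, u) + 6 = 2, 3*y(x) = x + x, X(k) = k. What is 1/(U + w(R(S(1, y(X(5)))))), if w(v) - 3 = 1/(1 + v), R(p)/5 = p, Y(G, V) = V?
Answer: -19/9900 ≈ -0.0019192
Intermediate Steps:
y(x) = 2*x/3 (y(x) = (x + x)/3 = (2*x)/3 = 2*x/3)
S(P, u) = -4 (S(P, u) = -6 + 2 = -4)
R(p) = 5*p
w(v) = 3 + 1/(1 + v)
U = -524 (U = -262*2 = -524)
1/(U + w(R(S(1, y(X(5)))))) = 1/(-524 + (4 + 3*(5*(-4)))/(1 + 5*(-4))) = 1/(-524 + (4 + 3*(-20))/(1 - 20)) = 1/(-524 + (4 - 60)/(-19)) = 1/(-524 - 1/19*(-56)) = 1/(-524 + 56/19) = 1/(-9900/19) = -19/9900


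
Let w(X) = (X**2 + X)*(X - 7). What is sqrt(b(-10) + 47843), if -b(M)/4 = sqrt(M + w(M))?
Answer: sqrt(47843 - 8*I*sqrt(385)) ≈ 218.73 - 0.3588*I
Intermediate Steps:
w(X) = (-7 + X)*(X + X**2) (w(X) = (X + X**2)*(-7 + X) = (-7 + X)*(X + X**2))
b(M) = -4*sqrt(M + M*(-7 + M**2 - 6*M))
sqrt(b(-10) + 47843) = sqrt(-4*2*I*sqrt(385) + 47843) = sqrt(-8*I*sqrt(385) + 47843) = sqrt(47843 - 8*I*sqrt(385))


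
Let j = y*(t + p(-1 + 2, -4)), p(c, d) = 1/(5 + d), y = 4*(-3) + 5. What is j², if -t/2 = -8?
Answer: 14161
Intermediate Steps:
t = 16 (t = -2*(-8) = 16)
y = -7 (y = -12 + 5 = -7)
j = -119 (j = -7*(16 + 1/(5 - 4)) = -7*(16 + 1/1) = -7*(16 + 1) = -7*17 = -119)
j² = (-119)² = 14161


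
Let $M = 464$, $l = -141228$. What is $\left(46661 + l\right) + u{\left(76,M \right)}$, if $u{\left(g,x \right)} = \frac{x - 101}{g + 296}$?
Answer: $- \frac{11726187}{124} \approx -94566.0$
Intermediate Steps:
$u{\left(g,x \right)} = \frac{-101 + x}{296 + g}$
$\left(46661 + l\right) + u{\left(76,M \right)} = \left(46661 - 141228\right) + \frac{-101 + 464}{296 + 76} = -94567 + \frac{1}{372} \cdot 363 = -94567 + \frac{121}{124} = - \frac{11726187}{124}$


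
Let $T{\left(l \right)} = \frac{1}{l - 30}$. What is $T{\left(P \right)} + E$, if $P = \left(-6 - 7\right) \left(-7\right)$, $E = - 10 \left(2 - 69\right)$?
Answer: $\frac{40871}{61} \approx 670.02$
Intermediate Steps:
$E = 670$ ($E = \left(-10\right) \left(-67\right) = 670$)
$P = 91$ ($P = \left(-13\right) \left(-7\right) = 91$)
$T{\left(l \right)} = \frac{1}{-30 + l}$
$T{\left(P \right)} + E = \frac{1}{-30 + 91} + 670 = \frac{1}{61} + 670 = \frac{40871}{61}$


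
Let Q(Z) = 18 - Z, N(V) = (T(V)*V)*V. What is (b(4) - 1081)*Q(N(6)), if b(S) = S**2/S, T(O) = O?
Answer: 213246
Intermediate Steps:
N(V) = V**3 (N(V) = (V*V)*V = V**2*V = V**3)
b(S) = S
(b(4) - 1081)*Q(N(6)) = (4 - 1081)*(18 - 1*6**3) = -1077*(18 - 1*216) = -1077*(18 - 216) = -1077*(-198) = 213246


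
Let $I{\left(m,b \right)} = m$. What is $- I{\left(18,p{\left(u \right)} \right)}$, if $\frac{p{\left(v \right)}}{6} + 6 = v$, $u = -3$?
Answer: $-18$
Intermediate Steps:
$p{\left(v \right)} = -36 + 6 v$
$- I{\left(18,p{\left(u \right)} \right)} = \left(-1\right) 18 = -18$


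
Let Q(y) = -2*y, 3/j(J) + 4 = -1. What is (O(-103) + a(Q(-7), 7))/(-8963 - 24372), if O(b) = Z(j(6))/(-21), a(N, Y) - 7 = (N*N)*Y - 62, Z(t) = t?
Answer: -46096/1166725 ≈ -0.039509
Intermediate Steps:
j(J) = -⅗ (j(J) = 3/(-4 - 1) = 3/(-5) = 3*(-⅕) = -⅗)
a(N, Y) = -55 + Y*N² (a(N, Y) = 7 + ((N*N)*Y - 62) = 7 + (N²*Y - 62) = 7 + (Y*N² - 62) = 7 + (-62 + Y*N²) = -55 + Y*N²)
O(b) = 1/35 (O(b) = -⅗/(-21) = -⅗*(-1/21) = 1/35)
(O(-103) + a(Q(-7), 7))/(-8963 - 24372) = (1/35 + (-55 + 7*(-2*(-7))²))/(-8963 - 24372) = (1/35 + (-55 + 7*14²))/(-33335) = (1/35 + (-55 + 7*196))*(-1/33335) = (1/35 + (-55 + 1372))*(-1/33335) = (1/35 + 1317)*(-1/33335) = (46096/35)*(-1/33335) = -46096/1166725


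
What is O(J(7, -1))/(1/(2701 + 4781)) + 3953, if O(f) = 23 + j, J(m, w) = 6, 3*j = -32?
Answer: 96231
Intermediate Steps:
j = -32/3 (j = (⅓)*(-32) = -32/3 ≈ -10.667)
O(f) = 37/3 (O(f) = 23 - 32/3 = 37/3)
O(J(7, -1))/(1/(2701 + 4781)) + 3953 = 37/(3*(1/(2701 + 4781))) + 3953 = 37/(3*(1/7482)) + 3953 = (37/3)*7482 + 3953 = 92278 + 3953 = 96231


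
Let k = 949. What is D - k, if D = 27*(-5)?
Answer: -1084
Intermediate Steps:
D = -135
D - k = -135 - 1*949 = -135 - 949 = -1084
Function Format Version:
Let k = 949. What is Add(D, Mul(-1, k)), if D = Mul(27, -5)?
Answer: -1084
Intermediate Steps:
D = -135
Add(D, Mul(-1, k)) = Add(-135, Mul(-1, 949)) = Add(-135, -949) = -1084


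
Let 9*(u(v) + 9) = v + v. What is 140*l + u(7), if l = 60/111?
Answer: 22721/333 ≈ 68.231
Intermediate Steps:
u(v) = -9 + 2*v/9 (u(v) = -9 + (v + v)/9 = -9 + (2*v)/9 = -9 + 2*v/9)
l = 20/37 (l = 60*(1/111) = 20/37 ≈ 0.54054)
140*l + u(7) = 140*(20/37) + (-9 + (2/9)*7) = 2800/37 + (-9 + 14/9) = 2800/37 - 67/9 = 22721/333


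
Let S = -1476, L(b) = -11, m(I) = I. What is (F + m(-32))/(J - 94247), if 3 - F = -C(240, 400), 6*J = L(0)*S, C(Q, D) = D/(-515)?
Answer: 3067/9428723 ≈ 0.00032528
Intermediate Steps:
C(Q, D) = -D/515 (C(Q, D) = D*(-1/515) = -D/515)
J = 2706 (J = (-11*(-1476))/6 = (1/6)*16236 = 2706)
F = 229/103 (F = 3 - (-1)*(-1/515*400) = 3 - (-1)*(-80)/103 = 3 - 1*80/103 = 3 - 80/103 = 229/103 ≈ 2.2233)
(F + m(-32))/(J - 94247) = (229/103 - 32)/(2706 - 94247) = -3067/103/(-91541) = -3067/103*(-1/91541) = 3067/9428723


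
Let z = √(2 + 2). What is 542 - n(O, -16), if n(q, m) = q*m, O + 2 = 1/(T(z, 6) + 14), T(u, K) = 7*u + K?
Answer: 8678/17 ≈ 510.47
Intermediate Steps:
z = 2 (z = √4 = 2)
T(u, K) = K + 7*u
O = -67/34 (O = -2 + 1/((6 + 7*2) + 14) = -2 + 1/((6 + 14) + 14) = -2 + 1/(20 + 14) = -2 + 1/34 = -67/34 ≈ -1.9706)
n(q, m) = m*q
542 - n(O, -16) = 542 - (-16)*(-67)/34 = 542 - 1*536/17 = 542 - 536/17 = 8678/17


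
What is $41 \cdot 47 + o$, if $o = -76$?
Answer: $1851$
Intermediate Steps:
$41 \cdot 47 + o = 41 \cdot 47 - 76 = 1927 - 76 = 1851$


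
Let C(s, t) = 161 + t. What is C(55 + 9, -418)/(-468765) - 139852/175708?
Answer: -16378141456/20591440155 ≈ -0.79539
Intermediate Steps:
C(55 + 9, -418)/(-468765) - 139852/175708 = (161 - 418)/(-468765) - 139852/175708 = -257*(-1/468765) - 139852*1/175708 = 257/468765 - 34963/43927 = -16378141456/20591440155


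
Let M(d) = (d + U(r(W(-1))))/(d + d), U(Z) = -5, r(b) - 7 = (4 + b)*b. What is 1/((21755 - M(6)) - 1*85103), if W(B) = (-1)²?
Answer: -12/760177 ≈ -1.5786e-5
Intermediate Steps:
W(B) = 1
r(b) = 7 + b*(4 + b) (r(b) = 7 + (4 + b)*b = 7 + b*(4 + b))
M(d) = (-5 + d)/(2*d) (M(d) = (d - 5)/(d + d) = (-5 + d)/((2*d)) = (-5 + d)*(1/(2*d)) = (-5 + d)/(2*d))
1/((21755 - M(6)) - 1*85103) = 1/((21755 - (-5 + 6)/(2*6)) - 1*85103) = 1/((21755 - 1/(2*6)) - 85103) = 1/((21755 - 1*1/12) - 85103) = 1/((21755 - 1/12) - 85103) = 1/(261059/12 - 85103) = 1/(-760177/12) = -12/760177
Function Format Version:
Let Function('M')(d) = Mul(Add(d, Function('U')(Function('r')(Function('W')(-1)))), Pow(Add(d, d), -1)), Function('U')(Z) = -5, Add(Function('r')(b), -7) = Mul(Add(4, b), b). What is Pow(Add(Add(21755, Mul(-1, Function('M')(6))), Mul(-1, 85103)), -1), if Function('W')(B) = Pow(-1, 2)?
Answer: Rational(-12, 760177) ≈ -1.5786e-5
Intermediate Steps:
Function('W')(B) = 1
Function('r')(b) = Add(7, Mul(b, Add(4, b))) (Function('r')(b) = Add(7, Mul(Add(4, b), b)) = Add(7, Mul(b, Add(4, b))))
Function('M')(d) = Mul(Rational(1, 2), Pow(d, -1), Add(-5, d)) (Function('M')(d) = Mul(Add(d, -5), Pow(Add(d, d), -1)) = Mul(Add(-5, d), Pow(Mul(2, d), -1)) = Mul(Add(-5, d), Mul(Rational(1, 2), Pow(d, -1))) = Mul(Rational(1, 2), Pow(d, -1), Add(-5, d)))
Pow(Add(Add(21755, Mul(-1, Function('M')(6))), Mul(-1, 85103)), -1) = Pow(Add(Add(21755, Mul(-1, Mul(Rational(1, 2), Pow(6, -1), Add(-5, 6)))), Mul(-1, 85103)), -1) = Pow(Add(Add(21755, Mul(-1, Mul(Rational(1, 2), Rational(1, 6), 1))), -85103), -1) = Pow(Add(Add(21755, Mul(-1, Rational(1, 12))), -85103), -1) = Pow(Add(Add(21755, Rational(-1, 12)), -85103), -1) = Pow(Add(Rational(261059, 12), -85103), -1) = Pow(Rational(-760177, 12), -1) = Rational(-12, 760177)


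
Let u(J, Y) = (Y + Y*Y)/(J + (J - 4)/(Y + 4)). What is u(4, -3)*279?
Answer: 837/2 ≈ 418.50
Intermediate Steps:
u(J, Y) = (Y + Y²)/(J + (-4 + J)/(4 + Y))
u(4, -3)*279 = -3*(4 + (-3)² + 5*(-3))/(-4 + 5*4 + 4*(-3))*279 = -3*(4 + 9 - 15)/(-4 + 20 - 12)*279 = -3*(-2)/4*279 = -3*¼*(-2)*279 = (3/2)*279 = 837/2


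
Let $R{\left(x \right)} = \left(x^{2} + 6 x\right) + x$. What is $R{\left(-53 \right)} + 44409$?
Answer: $46847$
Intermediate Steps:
$R{\left(x \right)} = x^{2} + 7 x$
$R{\left(-53 \right)} + 44409 = - 53 \left(7 - 53\right) + 44409 = \left(-53\right) \left(-46\right) + 44409 = 2438 + 44409 = 46847$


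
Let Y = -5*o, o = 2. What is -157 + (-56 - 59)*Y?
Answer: 993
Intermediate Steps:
Y = -10 (Y = -5*2 = -10)
-157 + (-56 - 59)*Y = -157 + (-56 - 59)*(-10) = -157 - 115*(-10) = -157 + 1150 = 993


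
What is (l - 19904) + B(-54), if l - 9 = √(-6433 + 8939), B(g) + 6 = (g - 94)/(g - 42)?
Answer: -477587/24 + √2506 ≈ -19849.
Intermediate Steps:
B(g) = -6 + (-94 + g)/(-42 + g) (B(g) = -6 + (g - 94)/(g - 42) = -6 + (-94 + g)/(-42 + g))
l = 9 + √2506 (l = 9 + √(-6433 + 8939) = 9 + √2506 ≈ 59.060)
(l - 19904) + B(-54) = ((9 + √2506) - 19904) + (158 - 5*(-54))/(-42 - 54) = (-19895 + √2506) + (158 + 270)/(-96) = (-19895 + √2506) - 1/96*428 = (-19895 + √2506) - 107/24 = -477587/24 + √2506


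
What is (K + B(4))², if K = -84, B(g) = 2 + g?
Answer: 6084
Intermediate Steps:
(K + B(4))² = (-84 + (2 + 4))² = (-84 + 6)² = (-78)² = 6084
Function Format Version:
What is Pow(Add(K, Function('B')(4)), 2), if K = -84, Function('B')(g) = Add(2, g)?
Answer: 6084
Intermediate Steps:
Pow(Add(K, Function('B')(4)), 2) = Pow(Add(-84, Add(2, 4)), 2) = Pow(Add(-84, 6), 2) = Pow(-78, 2) = 6084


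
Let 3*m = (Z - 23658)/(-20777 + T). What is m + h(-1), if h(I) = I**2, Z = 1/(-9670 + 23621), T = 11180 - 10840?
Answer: 1185402518/855349761 ≈ 1.3859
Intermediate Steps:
T = 340
Z = 1/13951 ≈ 7.1679e-5
m = 330052757/855349761 (m = ((1/13951 - 23658)/(-20777 + 340))/3 = (-330052757/13951/(-20437))/3 = (-330052757/13951*(-1/20437))/3 = (1/3)*(330052757/285116587) = 330052757/855349761 ≈ 0.38587)
m + h(-1) = 330052757/855349761 + (-1)**2 = 330052757/855349761 + 1 = 1185402518/855349761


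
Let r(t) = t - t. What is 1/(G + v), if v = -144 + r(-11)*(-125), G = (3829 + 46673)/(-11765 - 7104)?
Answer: -18869/2767638 ≈ -0.0068177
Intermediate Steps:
r(t) = 0
G = -50502/18869 (G = 50502/(-18869) = 50502*(-1/18869) = -50502/18869 ≈ -2.6765)
v = -144 (v = -144 + 0*(-125) = -144 + 0 = -144)
1/(G + v) = 1/(-50502/18869 - 144) = 1/(-2767638/18869) = -18869/2767638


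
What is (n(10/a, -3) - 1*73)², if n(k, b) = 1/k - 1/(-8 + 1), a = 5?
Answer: 1026169/196 ≈ 5235.6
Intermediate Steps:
n(k, b) = ⅐ + 1/k (n(k, b) = 1/k - 1/(-7) = 1/k - 1*(-⅐) = 1/k + ⅐ = ⅐ + 1/k)
(n(10/a, -3) - 1*73)² = ((7 + 10/5)/(7*((10/5))) - 1*73)² = ((7 + 10*(⅕))/(7*((10*(⅕)))) - 73)² = ((⅐)*(7 + 2)/2 - 73)² = ((⅐)*(½)*9 - 73)² = (9/14 - 73)² = (-1013/14)² = 1026169/196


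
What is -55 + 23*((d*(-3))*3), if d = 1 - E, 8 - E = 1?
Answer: 1187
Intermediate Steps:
E = 7 (E = 8 - 1*1 = 8 - 1 = 7)
d = -6 (d = 1 - 1*7 = 1 - 7 = -6)
-55 + 23*((d*(-3))*3) = -55 + 23*(-6*(-3)*3) = -55 + 23*(18*3) = -55 + 23*54 = -55 + 1242 = 1187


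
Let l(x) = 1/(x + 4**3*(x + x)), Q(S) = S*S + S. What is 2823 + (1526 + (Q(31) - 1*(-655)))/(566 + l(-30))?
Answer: 6195832347/2190419 ≈ 2828.6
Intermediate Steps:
Q(S) = S + S**2 (Q(S) = S**2 + S = S + S**2)
l(x) = 1/(129*x) (l(x) = 1/(x + 64*(2*x)) = 1/(x + 128*x) = 1/(129*x))
2823 + (1526 + (Q(31) - 1*(-655)))/(566 + l(-30)) = 2823 + (1526 + (31*(1 + 31) - 1*(-655)))/(566 + (1/129)/(-30)) = 2823 + (1526 + (31*32 + 655))/(566 + (1/129)*(-1/30)) = 2823 + (1526 + (992 + 655))/(566 - 1/3870) = 2823 + (1526 + 1647)/(2190419/3870) = 2823 + 3173*(3870/2190419) = 2823 + 12279510/2190419 = 6195832347/2190419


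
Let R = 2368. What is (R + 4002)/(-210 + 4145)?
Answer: 1274/787 ≈ 1.6188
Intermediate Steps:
(R + 4002)/(-210 + 4145) = (2368 + 4002)/(-210 + 4145) = 6370/3935 = 6370*(1/3935) = 1274/787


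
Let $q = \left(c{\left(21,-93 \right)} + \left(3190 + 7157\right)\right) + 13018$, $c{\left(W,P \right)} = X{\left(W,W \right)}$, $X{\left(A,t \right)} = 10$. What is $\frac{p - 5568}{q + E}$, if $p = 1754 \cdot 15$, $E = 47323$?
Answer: $\frac{3457}{11783} \approx 0.29339$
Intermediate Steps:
$c{\left(W,P \right)} = 10$
$p = 26310$
$q = 23375$ ($q = \left(10 + \left(3190 + 7157\right)\right) + 13018 = \left(10 + 10347\right) + 13018 = 10357 + 13018 = 23375$)
$\frac{p - 5568}{q + E} = \frac{26310 - 5568}{23375 + 47323} = \frac{26310 - 5568}{70698} = 20742 \cdot \frac{1}{70698} = \frac{3457}{11783}$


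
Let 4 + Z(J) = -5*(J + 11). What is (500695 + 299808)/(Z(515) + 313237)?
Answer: 800503/310603 ≈ 2.5773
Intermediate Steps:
Z(J) = -59 - 5*J (Z(J) = -4 - 5*(J + 11) = -4 - 5*(11 + J) = -4 + (-55 - 5*J) = -59 - 5*J)
(500695 + 299808)/(Z(515) + 313237) = (500695 + 299808)/((-59 - 5*515) + 313237) = 800503/((-59 - 2575) + 313237) = 800503/(-2634 + 313237) = 800503/310603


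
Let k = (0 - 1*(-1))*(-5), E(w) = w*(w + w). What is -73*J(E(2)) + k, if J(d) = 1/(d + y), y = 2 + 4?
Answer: -143/14 ≈ -10.214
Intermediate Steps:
E(w) = 2*w² (E(w) = w*(2*w) = 2*w²)
k = -5 (k = (0 + 1)*(-5) = 1*(-5) = -5)
y = 6
J(d) = 1/(6 + d) (J(d) = 1/(d + 6) = 1/(6 + d))
-73*J(E(2)) + k = -73/(6 + 2*2²) - 5 = -73/(6 + 2*4) - 5 = -73/(6 + 8) - 5 = -73/14 - 5 = -143/14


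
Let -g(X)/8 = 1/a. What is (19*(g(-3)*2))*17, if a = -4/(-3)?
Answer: -3876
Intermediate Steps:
a = 4/3 (a = -4*(-⅓) = 4/3 ≈ 1.3333)
g(X) = -6 (g(X) = -8/4/3 = -8*¾ = -6)
(19*(g(-3)*2))*17 = (19*(-6*2))*17 = (19*(-12))*17 = -228*17 = -3876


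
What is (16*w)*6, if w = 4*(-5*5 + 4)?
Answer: -8064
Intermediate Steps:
w = -84 (w = 4*(-25 + 4) = 4*(-21) = -84)
(16*w)*6 = (16*(-84))*6 = -1344*6 = -8064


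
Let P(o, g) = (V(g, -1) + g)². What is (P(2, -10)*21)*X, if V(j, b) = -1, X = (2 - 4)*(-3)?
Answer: 15246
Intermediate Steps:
X = 6 (X = -2*(-3) = 6)
P(o, g) = (-1 + g)²
(P(2, -10)*21)*X = ((-1 - 10)²*21)*6 = ((-11)²*21)*6 = (121*21)*6 = 2541*6 = 15246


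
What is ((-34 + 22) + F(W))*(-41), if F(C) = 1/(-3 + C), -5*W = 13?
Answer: 13981/28 ≈ 499.32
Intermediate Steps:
W = -13/5 (W = -⅕*13 = -13/5 ≈ -2.6000)
((-34 + 22) + F(W))*(-41) = ((-34 + 22) + 1/(-3 - 13/5))*(-41) = (-12 + 1/(-28/5))*(-41) = (-12 - 5/28)*(-41) = -341/28*(-41) = 13981/28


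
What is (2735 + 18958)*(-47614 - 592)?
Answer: -1045732758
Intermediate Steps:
(2735 + 18958)*(-47614 - 592) = 21693*(-48206) = -1045732758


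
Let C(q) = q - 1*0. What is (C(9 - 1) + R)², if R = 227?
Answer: 55225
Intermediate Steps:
C(q) = q (C(q) = q + 0 = q)
(C(9 - 1) + R)² = ((9 - 1) + 227)² = (8 + 227)² = 235² = 55225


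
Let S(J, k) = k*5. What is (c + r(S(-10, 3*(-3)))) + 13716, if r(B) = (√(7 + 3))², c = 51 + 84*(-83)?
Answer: 6805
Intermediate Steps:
S(J, k) = 5*k
c = -6921 (c = 51 - 6972 = -6921)
r(B) = 10 (r(B) = (√10)² = 10)
(c + r(S(-10, 3*(-3)))) + 13716 = (-6921 + 10) + 13716 = -6911 + 13716 = 6805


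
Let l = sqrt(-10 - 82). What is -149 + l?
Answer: -149 + 2*I*sqrt(23) ≈ -149.0 + 9.5917*I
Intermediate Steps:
l = 2*I*sqrt(23) (l = sqrt(-92) = 2*I*sqrt(23) ≈ 9.5917*I)
-149 + l = -149 + 2*I*sqrt(23)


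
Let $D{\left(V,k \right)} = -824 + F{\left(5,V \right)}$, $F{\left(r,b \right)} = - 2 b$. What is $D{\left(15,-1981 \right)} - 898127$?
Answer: $-898981$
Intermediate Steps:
$D{\left(V,k \right)} = -824 - 2 V$
$D{\left(15,-1981 \right)} - 898127 = \left(-824 - 30\right) - 898127 = -854 - 898127 = -898981$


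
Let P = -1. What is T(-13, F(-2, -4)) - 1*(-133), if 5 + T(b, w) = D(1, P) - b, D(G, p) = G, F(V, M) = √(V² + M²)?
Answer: 142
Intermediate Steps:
F(V, M) = √(M² + V²)
T(b, w) = -4 - b (T(b, w) = -5 + (1 - b) = -4 - b)
T(-13, F(-2, -4)) - 1*(-133) = (-4 - 1*(-13)) - 1*(-133) = (-4 + 13) + 133 = 9 + 133 = 142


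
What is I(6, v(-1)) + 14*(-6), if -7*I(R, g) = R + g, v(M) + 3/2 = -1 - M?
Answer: -1185/14 ≈ -84.643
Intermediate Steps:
v(M) = -5/2 - M (v(M) = -3/2 + (-1 - M) = -5/2 - M)
I(R, g) = -R/7 - g/7 (I(R, g) = -(R + g)/7 = -R/7 - g/7)
I(6, v(-1)) + 14*(-6) = (-⅐*6 - (-5/2 - 1*(-1))/7) + 14*(-6) = (-6/7 - (-5/2 + 1)/7) - 84 = (-6/7 - ⅐*(-3/2)) - 84 = (-6/7 + 3/14) - 84 = -9/14 - 84 = -1185/14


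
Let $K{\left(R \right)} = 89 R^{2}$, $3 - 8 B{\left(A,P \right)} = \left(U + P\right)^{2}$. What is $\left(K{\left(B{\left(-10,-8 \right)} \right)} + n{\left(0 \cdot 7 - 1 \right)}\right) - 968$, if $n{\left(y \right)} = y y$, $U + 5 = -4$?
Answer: $\frac{1804489}{16} \approx 1.1278 \cdot 10^{5}$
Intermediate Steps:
$U = -9$ ($U = -5 - 4 = -9$)
$B{\left(A,P \right)} = \frac{3}{8} - \frac{\left(-9 + P\right)^{2}}{8}$
$n{\left(y \right)} = y^{2}$
$\left(K{\left(B{\left(-10,-8 \right)} \right)} + n{\left(0 \cdot 7 - 1 \right)}\right) - 968 = \left(89 \left(\frac{3}{8} - \frac{\left(-9 - 8\right)^{2}}{8}\right)^{2} + \left(0 \cdot 7 - 1\right)^{2}\right) - 968 = \left(89 \left(\frac{3}{8} - \frac{\left(-17\right)^{2}}{8}\right)^{2} + \left(0 - 1\right)^{2}\right) - 968 = \left(89 \left(\frac{3}{8} - \frac{289}{8}\right)^{2} + \left(-1\right)^{2}\right) - 968 = \left(89 \left(\frac{3}{8} - \frac{289}{8}\right)^{2} + 1\right) - 968 = \left(89 \left(- \frac{143}{4}\right)^{2} + 1\right) - 968 = \left(89 \cdot \frac{20449}{16} + 1\right) - 968 = \left(\frac{1819961}{16} + 1\right) - 968 = \frac{1819977}{16} - 968 = \frac{1804489}{16}$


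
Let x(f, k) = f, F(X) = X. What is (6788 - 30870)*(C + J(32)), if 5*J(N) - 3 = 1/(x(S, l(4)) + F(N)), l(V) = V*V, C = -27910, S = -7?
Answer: 84014247268/125 ≈ 6.7211e+8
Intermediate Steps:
l(V) = V²
J(N) = ⅗ + 1/(5*(-7 + N))
(6788 - 30870)*(C + J(32)) = (6788 - 30870)*(-27910 + (-20 + 3*32)/(5*(-7 + 32))) = -24082*(-27910 + (⅕)*(-20 + 96)/25) = -24082*(-27910 + (⅕)*(1/25)*76) = -24082*(-27910 + 76/125) = -24082*(-3488674/125) = 84014247268/125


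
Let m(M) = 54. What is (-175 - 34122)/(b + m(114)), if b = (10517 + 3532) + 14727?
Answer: -34297/28830 ≈ -1.1896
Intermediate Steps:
b = 28776 (b = 14049 + 14727 = 28776)
(-175 - 34122)/(b + m(114)) = (-175 - 34122)/(28776 + 54) = -34297/28830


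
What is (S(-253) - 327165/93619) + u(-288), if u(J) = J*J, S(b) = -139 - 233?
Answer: 454704759/5507 ≈ 82569.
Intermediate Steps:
S(b) = -372
u(J) = J**2
(S(-253) - 327165/93619) + u(-288) = (-372 - 327165/93619) + (-288)**2 = (-372 - 327165*1/93619) + 82944 = (-372 - 19245/5507) + 82944 = -2067849/5507 + 82944 = 454704759/5507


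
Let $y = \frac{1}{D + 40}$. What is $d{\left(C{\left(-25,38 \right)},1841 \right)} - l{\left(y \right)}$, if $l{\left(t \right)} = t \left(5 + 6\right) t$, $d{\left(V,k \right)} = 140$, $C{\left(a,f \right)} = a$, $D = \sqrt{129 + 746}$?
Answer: $\frac{2942411}{21025} + \frac{176 \sqrt{35}}{21025} \approx 140.0$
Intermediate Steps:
$D = 5 \sqrt{35}$ ($D = \sqrt{875} = 5 \sqrt{35} \approx 29.58$)
$y = \frac{1}{40 + 5 \sqrt{35}}$ ($y = \frac{1}{5 \sqrt{35} + 40} = \frac{1}{40 + 5 \sqrt{35}} \approx 0.014372$)
$l{\left(t \right)} = 11 t^{2}$ ($l{\left(t \right)} = t 11 t = 11 t^{2}$)
$d{\left(C{\left(-25,38 \right)},1841 \right)} - l{\left(y \right)} = 140 - 11 \left(\frac{8}{145} - \frac{\sqrt{35}}{145}\right)^{2}$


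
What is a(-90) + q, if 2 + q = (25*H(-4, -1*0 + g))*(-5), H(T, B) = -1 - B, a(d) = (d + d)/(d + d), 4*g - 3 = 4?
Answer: 1371/4 ≈ 342.75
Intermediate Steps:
g = 7/4 (g = 3/4 + (1/4)*4 = 3/4 + 1 = 7/4 ≈ 1.7500)
a(d) = 1 (a(d) = (2*d)/((2*d)) = (2*d)*(1/(2*d)) = 1)
q = 1367/4 (q = -2 + (25*(-1 - (-1*0 + 7/4)))*(-5) = -2 + (25*(-1 - (0 + 7/4)))*(-5) = -2 + (25*(-1 - 1*7/4))*(-5) = -2 + (25*(-1 - 7/4))*(-5) = -2 + (25*(-11/4))*(-5) = -2 - 275/4*(-5) = -2 + 1375/4 = 1367/4 ≈ 341.75)
a(-90) + q = 1 + 1367/4 = 1371/4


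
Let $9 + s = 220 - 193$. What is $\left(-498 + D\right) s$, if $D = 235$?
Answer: $-4734$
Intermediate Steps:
$s = 18$ ($s = -9 + \left(220 - 193\right) = -9 + 27 = 18$)
$\left(-498 + D\right) s = \left(-498 + 235\right) 18 = \left(-263\right) 18 = -4734$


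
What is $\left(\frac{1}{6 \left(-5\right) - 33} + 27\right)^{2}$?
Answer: $\frac{2890000}{3969} \approx 728.14$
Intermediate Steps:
$\left(\frac{1}{6 \left(-5\right) - 33} + 27\right)^{2} = \left(\frac{1}{-30 - 33} + 27\right)^{2} = \left(\frac{1}{-63} + 27\right)^{2} = \left(- \frac{1}{63} + 27\right)^{2} = \left(\frac{1700}{63}\right)^{2} = \frac{2890000}{3969}$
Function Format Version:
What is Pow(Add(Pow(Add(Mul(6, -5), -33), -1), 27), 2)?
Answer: Rational(2890000, 3969) ≈ 728.14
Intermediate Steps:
Pow(Add(Pow(Add(Mul(6, -5), -33), -1), 27), 2) = Pow(Add(Pow(Add(-30, -33), -1), 27), 2) = Pow(Add(Pow(-63, -1), 27), 2) = Pow(Add(Rational(-1, 63), 27), 2) = Pow(Rational(1700, 63), 2) = Rational(2890000, 3969)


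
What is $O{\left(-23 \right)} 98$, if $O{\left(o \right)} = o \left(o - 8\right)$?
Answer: $69874$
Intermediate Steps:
$O{\left(o \right)} = o \left(-8 + o\right)$
$O{\left(-23 \right)} 98 = - 23 \left(-8 - 23\right) 98 = \left(-23\right) \left(-31\right) 98 = 713 \cdot 98 = 69874$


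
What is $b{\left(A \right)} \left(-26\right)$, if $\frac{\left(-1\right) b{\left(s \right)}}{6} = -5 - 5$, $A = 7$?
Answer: $-1560$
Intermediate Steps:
$b{\left(s \right)} = 60$ ($b{\left(s \right)} = - 6 \left(-5 - 5\right) = \left(-6\right) \left(-10\right) = 60$)
$b{\left(A \right)} \left(-26\right) = 60 \left(-26\right) = -1560$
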